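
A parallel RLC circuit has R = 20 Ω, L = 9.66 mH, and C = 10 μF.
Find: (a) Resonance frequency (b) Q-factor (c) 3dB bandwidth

Step 1 — Resonance: ω₀ = 1/√(LC) = 1/√(0.00966·1e-05) = 3217 rad/s.
Step 2 — f₀ = ω₀/(2π) = 512.1 Hz.
Step 3 — Parallel Q: Q = R/(ω₀L) = 20/(3217·0.00966) = 0.6435.
Step 4 — Bandwidth: Δω = ω₀/Q = 5000 rad/s; BW = Δω/(2π) = 795.8 Hz.

(a) f₀ = 512.1 Hz  (b) Q = 0.6435  (c) BW = 795.8 Hz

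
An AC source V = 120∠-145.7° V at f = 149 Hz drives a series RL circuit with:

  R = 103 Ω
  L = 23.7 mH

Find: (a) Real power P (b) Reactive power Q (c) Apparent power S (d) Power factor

Step 1 — Angular frequency: ω = 2π·f = 2π·149 = 936.2 rad/s.
Step 2 — Component impedances:
  R: Z = R = 103 Ω
  L: Z = jωL = j·936.2·0.0237 = 0 + j22.19 Ω
Step 3 — Series combination: Z_total = R + L = 103 + j22.19 Ω = 105.4∠12.2° Ω.
Step 4 — Source phasor: V = 120∠-145.7° V = -99.13 - j67.62 V.
Step 5 — Current: I = V / Z = -1.055 - j0.4293 A = 1.139∠-157.9° A.
Step 6 — Complex power: S = V·I* = 133.6 + j28.78 VA.
Step 7 — Real power: P = Re(S) = 133.6 W.
Step 8 — Reactive power: Q = Im(S) = 28.78 VAR.
Step 9 — Apparent power: |S| = 136.7 VA.
Step 10 — Power factor: PF = P/|S| = 0.9776 (lagging).

(a) P = 133.6 W  (b) Q = 28.78 VAR  (c) S = 136.7 VA  (d) PF = 0.9776 (lagging)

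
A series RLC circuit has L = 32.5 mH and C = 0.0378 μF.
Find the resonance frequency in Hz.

Step 1 — Resonance condition Im(Z)=0 gives ω₀ = 1/√(LC).
Step 2 — ω₀ = 1/√(0.0325·3.78e-08) = 2.853e+04 rad/s.
Step 3 — f₀ = ω₀/(2π) = 4541 Hz.

f₀ = 4541 Hz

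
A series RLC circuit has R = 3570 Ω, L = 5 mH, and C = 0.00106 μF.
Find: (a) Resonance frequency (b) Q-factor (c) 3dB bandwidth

Step 1 — Resonance: ω₀ = 1/√(LC) = 1/√(0.005·1.06e-09) = 4.344e+05 rad/s.
Step 2 — f₀ = ω₀/(2π) = 6.913e+04 Hz.
Step 3 — Series Q: Q = ω₀L/R = 4.344e+05·0.005/3570 = 0.6084.
Step 4 — Bandwidth: Δω = ω₀/Q = 7.14e+05 rad/s; BW = Δω/(2π) = 1.136e+05 Hz.

(a) f₀ = 6.913e+04 Hz  (b) Q = 0.6084  (c) BW = 1.136e+05 Hz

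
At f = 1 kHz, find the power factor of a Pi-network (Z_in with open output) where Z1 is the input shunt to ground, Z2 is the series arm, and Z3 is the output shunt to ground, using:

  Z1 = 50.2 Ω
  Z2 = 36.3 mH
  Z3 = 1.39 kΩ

Step 1 — Angular frequency: ω = 2π·f = 2π·1000 = 6283 rad/s.
Step 2 — Component impedances:
  Z1: Z = R = 50.2 Ω
  Z2: Z = jωL = j·6283·0.0363 = 0 + j228.1 Ω
  Z3: Z = R = 1390 Ω
Step 3 — With open output, the series arm Z2 and the output shunt Z3 appear in series to ground: Z2 + Z3 = 1390 + j228.1 Ω.
Step 4 — Parallel with input shunt Z1: Z_in = Z1 || (Z2 + Z3) = 48.49 + j0.2703 Ω = 48.49∠0.3° Ω.
Step 5 — Power factor: PF = cos(φ) = Re(Z)/|Z| = 48.49/48.49 = 1.
Step 6 — Type: Im(Z) = 0.2703 ⇒ lagging (phase φ = 0.3°).

PF = 1 (lagging, φ = 0.3°)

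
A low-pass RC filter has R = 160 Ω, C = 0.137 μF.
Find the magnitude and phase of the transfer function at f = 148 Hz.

Step 1 — Angular frequency: ω = 2π·148 = 929.9 rad/s.
Step 2 — Transfer function: H(jω) = 1/(1 + jωRC).
Step 3 — Denominator: 1 + jωRC = 1 + j·929.9·160·1.37e-07 = 1 + j0.02038.
Step 4 — H = 0.9996 - j0.02038.
Step 5 — Magnitude: |H| = 0.9998 (-0.0 dB); phase: φ = -1.2°.

|H| = 0.9998 (-0.0 dB), φ = -1.2°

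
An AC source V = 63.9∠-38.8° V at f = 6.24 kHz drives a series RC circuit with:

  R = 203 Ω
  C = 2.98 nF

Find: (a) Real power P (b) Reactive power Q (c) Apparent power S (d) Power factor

Step 1 — Angular frequency: ω = 2π·f = 2π·6240 = 3.921e+04 rad/s.
Step 2 — Component impedances:
  R: Z = R = 203 Ω
  C: Z = 1/(jωC) = -j/(ω·C) = 0 - j8559 Ω
Step 3 — Series combination: Z_total = R + C = 203 - j8559 Ω = 8561∠-88.6° Ω.
Step 4 — Source phasor: V = 63.9∠-38.8° V = 49.8 - j40.04 V.
Step 5 — Current: I = V / Z = 0.004813 + j0.005704 A = 0.007464∠49.8° A.
Step 6 — Complex power: S = V·I* = 0.01131 - j0.4768 VA.
Step 7 — Real power: P = Re(S) = 0.01131 W.
Step 8 — Reactive power: Q = Im(S) = -0.4768 VAR.
Step 9 — Apparent power: |S| = 0.4769 VA.
Step 10 — Power factor: PF = P/|S| = 0.02371 (leading).

(a) P = 0.01131 W  (b) Q = -0.4768 VAR  (c) S = 0.4769 VA  (d) PF = 0.02371 (leading)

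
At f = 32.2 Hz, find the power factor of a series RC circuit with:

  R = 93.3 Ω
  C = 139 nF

Step 1 — Angular frequency: ω = 2π·f = 2π·32.2 = 202.3 rad/s.
Step 2 — Component impedances:
  R: Z = R = 93.3 Ω
  C: Z = 1/(jωC) = -j/(ω·C) = 0 - j3.556e+04 Ω
Step 3 — Series combination: Z_total = R + C = 93.3 - j3.556e+04 Ω = 3.556e+04∠-89.8° Ω.
Step 4 — Power factor: PF = cos(φ) = Re(Z)/|Z| = 93.3/3.556e+04 = 0.002624.
Step 5 — Type: Im(Z) = -3.556e+04 ⇒ leading (phase φ = -89.8°).

PF = 0.002624 (leading, φ = -89.8°)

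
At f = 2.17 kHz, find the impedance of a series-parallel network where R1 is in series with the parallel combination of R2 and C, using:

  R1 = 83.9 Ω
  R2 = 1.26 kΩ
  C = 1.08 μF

Step 1 — Angular frequency: ω = 2π·f = 2π·2170 = 1.363e+04 rad/s.
Step 2 — Component impedances:
  R1: Z = R = 83.9 Ω
  R2: Z = R = 1260 Ω
  C: Z = 1/(jωC) = -j/(ω·C) = 0 - j67.91 Ω
Step 3 — Parallel branch: R2 || C = 1/(1/R2 + 1/C) = 3.65 - j67.71 Ω.
Step 4 — Series with R1: Z_total = R1 + (R2 || C) = 87.55 - j67.71 Ω = 110.7∠-37.7° Ω.

Z = 87.55 - j67.71 Ω = 110.7∠-37.7° Ω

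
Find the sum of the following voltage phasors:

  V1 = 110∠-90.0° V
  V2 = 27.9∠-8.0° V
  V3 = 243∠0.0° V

Step 1 — Convert each phasor to rectangular form:
  V1 = 110·(cos(-90.0°) + j·sin(-90.0°)) = 0 - j110 V
  V2 = 27.9·(cos(-8.0°) + j·sin(-8.0°)) = 27.63 - j3.883 V
  V3 = 243·(cos(0.0°) + j·sin(0.0°)) = 243 V
Step 2 — Sum components: V_total = 270.6 - j113.9 V.
Step 3 — Convert to polar: |V_total| = 293.6 V, ∠V_total = -22.8°.

V_total = 293.6∠-22.8° V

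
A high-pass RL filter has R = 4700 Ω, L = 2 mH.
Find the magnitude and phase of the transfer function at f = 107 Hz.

Step 1 — Angular frequency: ω = 2π·107 = 672.3 rad/s.
Step 2 — Transfer function: H(jω) = jωL/(R + jωL).
Step 3 — Numerator jωL = j·1.345; denominator R + jωL = 4700 + j1.345.
Step 4 — H = 8.184e-08 + j0.0002861.
Step 5 — Magnitude: |H| = 0.0002861 (-70.9 dB); phase: φ = 90.0°.

|H| = 0.0002861 (-70.9 dB), φ = 90.0°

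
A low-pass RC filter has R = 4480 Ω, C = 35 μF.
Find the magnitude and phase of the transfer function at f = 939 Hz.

Step 1 — Angular frequency: ω = 2π·939 = 5900 rad/s.
Step 2 — Transfer function: H(jω) = 1/(1 + jωRC).
Step 3 — Denominator: 1 + jωRC = 1 + j·5900·4480·3.5e-05 = 1 + j925.1.
Step 4 — H = 1.168e-06 - j0.001081.
Step 5 — Magnitude: |H| = 0.001081 (-59.3 dB); phase: φ = -89.9°.

|H| = 0.001081 (-59.3 dB), φ = -89.9°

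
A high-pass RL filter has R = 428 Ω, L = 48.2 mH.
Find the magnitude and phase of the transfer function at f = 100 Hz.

Step 1 — Angular frequency: ω = 2π·100 = 628.3 rad/s.
Step 2 — Transfer function: H(jω) = jωL/(R + jωL).
Step 3 — Numerator jωL = j·30.28; denominator R + jωL = 428 + j30.28.
Step 4 — H = 0.004982 + j0.07041.
Step 5 — Magnitude: |H| = 0.07058 (-23.0 dB); phase: φ = 86.0°.

|H| = 0.07058 (-23.0 dB), φ = 86.0°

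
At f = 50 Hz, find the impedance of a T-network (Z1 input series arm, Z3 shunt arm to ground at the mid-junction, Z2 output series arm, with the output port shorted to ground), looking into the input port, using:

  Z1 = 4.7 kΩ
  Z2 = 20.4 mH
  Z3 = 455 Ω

Step 1 — Angular frequency: ω = 2π·f = 2π·50 = 314.2 rad/s.
Step 2 — Component impedances:
  Z1: Z = R = 4700 Ω
  Z2: Z = jωL = j·314.2·0.0204 = 0 + j6.409 Ω
  Z3: Z = R = 455 Ω
Step 3 — With the output port shorted to ground, the output series arm Z2 runs from the junction to ground; the shunt arm Z3 also runs from the junction to ground. They appear in parallel: Z3 || Z2 = 0.09025 + j6.408 Ω.
Step 4 — Series with input arm Z1: Z_in = Z1 + (Z3 || Z2) = 4700 + j6.408 Ω = 4700∠0.1° Ω.

Z = 4700 + j6.408 Ω = 4700∠0.1° Ω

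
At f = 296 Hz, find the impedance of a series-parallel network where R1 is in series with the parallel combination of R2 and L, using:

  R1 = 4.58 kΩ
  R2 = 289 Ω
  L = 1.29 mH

Step 1 — Angular frequency: ω = 2π·f = 2π·296 = 1860 rad/s.
Step 2 — Component impedances:
  R1: Z = R = 4580 Ω
  R2: Z = R = 289 Ω
  L: Z = jωL = j·1860·0.00129 = 0 + j2.399 Ω
Step 3 — Parallel branch: R2 || L = 1/(1/R2 + 1/L) = 0.01992 + j2.399 Ω.
Step 4 — Series with R1: Z_total = R1 + (R2 || L) = 4580 + j2.399 Ω = 4580∠0.0° Ω.

Z = 4580 + j2.399 Ω = 4580∠0.0° Ω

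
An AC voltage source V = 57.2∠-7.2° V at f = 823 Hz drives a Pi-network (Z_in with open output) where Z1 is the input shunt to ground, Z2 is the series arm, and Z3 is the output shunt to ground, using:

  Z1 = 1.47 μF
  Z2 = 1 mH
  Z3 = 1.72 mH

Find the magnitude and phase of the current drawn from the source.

Step 1 — Angular frequency: ω = 2π·f = 2π·823 = 5171 rad/s.
Step 2 — Component impedances:
  Z1: Z = 1/(jωC) = -j/(ω·C) = 0 - j131.6 Ω
  Z2: Z = jωL = j·5171·0.001 = 0 + j5.171 Ω
  Z3: Z = jωL = j·5171·0.00172 = 0 + j8.894 Ω
Step 3 — With open output, the series arm Z2 and the output shunt Z3 appear in series to ground: Z2 + Z3 = 0 + j14.07 Ω.
Step 4 — Parallel with input shunt Z1: Z_in = Z1 || (Z2 + Z3) = 0 + j15.75 Ω = 15.75∠90.0° Ω.
Step 5 — Source phasor: V = 57.2∠-7.2° V = 56.75 - j7.169 V.
Step 6 — Ohm's law: I = V / Z_total = (56.75 - j7.169) / (0 + j15.75) = -0.4552 - j3.603 A.
Step 7 — Convert to polar: |I| = 3.632 A, ∠I = -97.2°.

I = 3.632∠-97.2° A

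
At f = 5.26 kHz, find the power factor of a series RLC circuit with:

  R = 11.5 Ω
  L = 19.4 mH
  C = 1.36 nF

Step 1 — Angular frequency: ω = 2π·f = 2π·5260 = 3.305e+04 rad/s.
Step 2 — Component impedances:
  R: Z = R = 11.5 Ω
  L: Z = jωL = j·3.305e+04·0.0194 = 0 + j641.2 Ω
  C: Z = 1/(jωC) = -j/(ω·C) = 0 - j2.225e+04 Ω
Step 3 — Series combination: Z_total = R + L + C = 11.5 - j2.161e+04 Ω = 2.161e+04∠-90.0° Ω.
Step 4 — Power factor: PF = cos(φ) = Re(Z)/|Z| = 11.5/2.161e+04 = 0.0005322.
Step 5 — Type: Im(Z) = -2.161e+04 ⇒ leading (phase φ = -90.0°).

PF = 0.0005322 (leading, φ = -90.0°)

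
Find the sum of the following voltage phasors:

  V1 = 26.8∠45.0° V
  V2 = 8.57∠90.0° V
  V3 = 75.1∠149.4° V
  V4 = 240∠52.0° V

Step 1 — Convert each phasor to rectangular form:
  V1 = 26.8·(cos(45.0°) + j·sin(45.0°)) = 18.95 + j18.95 V
  V2 = 8.57·(cos(90.0°) + j·sin(90.0°)) = 0 + j8.57 V
  V3 = 75.1·(cos(149.4°) + j·sin(149.4°)) = -64.64 + j38.23 V
  V4 = 240·(cos(52.0°) + j·sin(52.0°)) = 147.8 + j189.1 V
Step 2 — Sum components: V_total = 102.1 + j254.9 V.
Step 3 — Convert to polar: |V_total| = 274.5 V, ∠V_total = 68.2°.

V_total = 274.5∠68.2° V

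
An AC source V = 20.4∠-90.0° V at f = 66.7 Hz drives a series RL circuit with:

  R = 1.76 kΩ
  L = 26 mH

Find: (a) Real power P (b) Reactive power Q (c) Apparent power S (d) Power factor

Step 1 — Angular frequency: ω = 2π·f = 2π·66.7 = 419.1 rad/s.
Step 2 — Component impedances:
  R: Z = R = 1760 Ω
  L: Z = jωL = j·419.1·0.026 = 0 + j10.9 Ω
Step 3 — Series combination: Z_total = R + L = 1760 + j10.9 Ω = 1760∠0.4° Ω.
Step 4 — Source phasor: V = 20.4∠-90.0° V = 0 - j20.4 V.
Step 5 — Current: I = V / Z = -7.176e-05 - j0.01159 A = 0.01159∠-90.4° A.
Step 6 — Complex power: S = V·I* = 0.2364 + j0.001464 VA.
Step 7 — Real power: P = Re(S) = 0.2364 W.
Step 8 — Reactive power: Q = Im(S) = 0.001464 VAR.
Step 9 — Apparent power: |S| = 0.2365 VA.
Step 10 — Power factor: PF = P/|S| = 1 (lagging).

(a) P = 0.2364 W  (b) Q = 0.001464 VAR  (c) S = 0.2365 VA  (d) PF = 1 (lagging)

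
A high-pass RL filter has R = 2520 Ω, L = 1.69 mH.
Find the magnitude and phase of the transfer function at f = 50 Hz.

Step 1 — Angular frequency: ω = 2π·50 = 314.2 rad/s.
Step 2 — Transfer function: H(jω) = jωL/(R + jωL).
Step 3 — Numerator jωL = j·0.5309; denominator R + jωL = 2520 + j0.5309.
Step 4 — H = 4.439e-08 + j0.0002107.
Step 5 — Magnitude: |H| = 0.0002107 (-73.5 dB); phase: φ = 90.0°.

|H| = 0.0002107 (-73.5 dB), φ = 90.0°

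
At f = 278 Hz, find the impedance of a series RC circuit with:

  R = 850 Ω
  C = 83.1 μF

Step 1 — Angular frequency: ω = 2π·f = 2π·278 = 1747 rad/s.
Step 2 — Component impedances:
  R: Z = R = 850 Ω
  C: Z = 1/(jωC) = -j/(ω·C) = 0 - j6.889 Ω
Step 3 — Series combination: Z_total = R + C = 850 - j6.889 Ω = 850∠-0.5° Ω.

Z = 850 - j6.889 Ω = 850∠-0.5° Ω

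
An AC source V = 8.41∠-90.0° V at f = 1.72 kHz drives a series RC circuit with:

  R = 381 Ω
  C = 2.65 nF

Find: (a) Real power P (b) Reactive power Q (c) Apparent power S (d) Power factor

Step 1 — Angular frequency: ω = 2π·f = 2π·1720 = 1.081e+04 rad/s.
Step 2 — Component impedances:
  R: Z = R = 381 Ω
  C: Z = 1/(jωC) = -j/(ω·C) = 0 - j3.492e+04 Ω
Step 3 — Series combination: Z_total = R + C = 381 - j3.492e+04 Ω = 3.492e+04∠-89.4° Ω.
Step 4 — Source phasor: V = 8.41∠-90.0° V = 0 - j8.41 V.
Step 5 — Current: I = V / Z = 0.0002408 - j2.628e-06 A = 0.0002408∠-0.6° A.
Step 6 — Complex power: S = V·I* = 2.21e-05 - j0.002025 VA.
Step 7 — Real power: P = Re(S) = 2.21e-05 W.
Step 8 — Reactive power: Q = Im(S) = -0.002025 VAR.
Step 9 — Apparent power: |S| = 0.002025 VA.
Step 10 — Power factor: PF = P/|S| = 0.01091 (leading).

(a) P = 2.21e-05 W  (b) Q = -0.002025 VAR  (c) S = 0.002025 VA  (d) PF = 0.01091 (leading)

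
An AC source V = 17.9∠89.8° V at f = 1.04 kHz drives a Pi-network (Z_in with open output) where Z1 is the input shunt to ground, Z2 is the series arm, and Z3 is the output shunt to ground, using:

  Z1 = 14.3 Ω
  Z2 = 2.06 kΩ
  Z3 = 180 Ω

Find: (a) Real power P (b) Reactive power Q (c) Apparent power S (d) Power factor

Step 1 — Angular frequency: ω = 2π·f = 2π·1040 = 6535 rad/s.
Step 2 — Component impedances:
  Z1: Z = R = 14.3 Ω
  Z2: Z = R = 2060 Ω
  Z3: Z = R = 180 Ω
Step 3 — With open output, the series arm Z2 and the output shunt Z3 appear in series to ground: Z2 + Z3 = 2240 Ω.
Step 4 — Parallel with input shunt Z1: Z_in = Z1 || (Z2 + Z3) = 14.21 Ω = 14.21∠0.0° Ω.
Step 5 — Source phasor: V = 17.9∠89.8° V = 0.06248 + j17.9 V.
Step 6 — Current: I = V / Z = 0.004397 + j1.26 A = 1.26∠89.8° A.
Step 7 — Complex power: S = V·I* = 22.55 VA.
Step 8 — Real power: P = Re(S) = 22.55 W.
Step 9 — Reactive power: Q = Im(S) = 0 VAR.
Step 10 — Apparent power: |S| = 22.55 VA.
Step 11 — Power factor: PF = P/|S| = 1 (unity).

(a) P = 22.55 W  (b) Q = 0 VAR  (c) S = 22.55 VA  (d) PF = 1 (unity)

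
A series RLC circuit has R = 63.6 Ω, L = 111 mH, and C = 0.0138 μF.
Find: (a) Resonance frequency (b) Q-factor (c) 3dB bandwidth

Step 1 — Resonance: ω₀ = 1/√(LC) = 1/√(0.111·1.38e-08) = 2.555e+04 rad/s.
Step 2 — f₀ = ω₀/(2π) = 4066 Hz.
Step 3 — Series Q: Q = ω₀L/R = 2.555e+04·0.111/63.6 = 44.59.
Step 4 — Bandwidth: Δω = ω₀/Q = 573 rad/s; BW = Δω/(2π) = 91.19 Hz.

(a) f₀ = 4066 Hz  (b) Q = 44.59  (c) BW = 91.19 Hz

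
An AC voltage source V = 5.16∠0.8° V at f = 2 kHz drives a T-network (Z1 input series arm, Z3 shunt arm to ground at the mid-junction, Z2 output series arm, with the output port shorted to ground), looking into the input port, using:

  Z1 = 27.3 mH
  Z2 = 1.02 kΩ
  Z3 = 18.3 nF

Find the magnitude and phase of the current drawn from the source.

Step 1 — Angular frequency: ω = 2π·f = 2π·2000 = 1.257e+04 rad/s.
Step 2 — Component impedances:
  Z1: Z = jωL = j·1.257e+04·0.0273 = 0 + j343.1 Ω
  Z2: Z = R = 1020 Ω
  Z3: Z = 1/(jωC) = -j/(ω·C) = 0 - j4348 Ω
Step 3 — With the output port shorted to ground, the output series arm Z2 runs from the junction to ground; the shunt arm Z3 also runs from the junction to ground. They appear in parallel: Z3 || Z2 = 966.8 - j226.8 Ω.
Step 4 — Series with input arm Z1: Z_in = Z1 + (Z3 || Z2) = 966.8 + j116.3 Ω = 973.8∠6.9° Ω.
Step 5 — Source phasor: V = 5.16∠0.8° V = 5.159 + j0.07204 V.
Step 6 — Ohm's law: I = V / Z_total = (5.159 + j0.07204) / (966.8 + j116.3) = 0.005269 - j0.0005593 A.
Step 7 — Convert to polar: |I| = 0.005299 A, ∠I = -6.1°.

I = 0.005299∠-6.1° A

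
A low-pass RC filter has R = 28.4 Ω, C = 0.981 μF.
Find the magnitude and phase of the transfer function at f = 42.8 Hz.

Step 1 — Angular frequency: ω = 2π·42.8 = 268.9 rad/s.
Step 2 — Transfer function: H(jω) = 1/(1 + jωRC).
Step 3 — Denominator: 1 + jωRC = 1 + j·268.9·28.4·9.81e-07 = 1 + j0.007492.
Step 4 — H = 0.9999 - j0.007492.
Step 5 — Magnitude: |H| = 1 (-0.0 dB); phase: φ = -0.4°.

|H| = 1 (-0.0 dB), φ = -0.4°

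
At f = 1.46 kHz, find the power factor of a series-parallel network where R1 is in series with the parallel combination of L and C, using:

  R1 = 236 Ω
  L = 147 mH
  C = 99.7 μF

Step 1 — Angular frequency: ω = 2π·f = 2π·1460 = 9173 rad/s.
Step 2 — Component impedances:
  R1: Z = R = 236 Ω
  L: Z = jωL = j·9173·0.147 = 0 + j1348 Ω
  C: Z = 1/(jωC) = -j/(ω·C) = 0 - j1.093 Ω
Step 3 — Parallel branch: L || C = 1/(1/L + 1/C) = 0 - j1.094 Ω.
Step 4 — Series with R1: Z_total = R1 + (L || C) = 236 - j1.094 Ω = 236∠-0.3° Ω.
Step 5 — Power factor: PF = cos(φ) = Re(Z)/|Z| = 236/236 = 1.
Step 6 — Type: Im(Z) = -1.094 ⇒ leading (phase φ = -0.3°).

PF = 1 (leading, φ = -0.3°)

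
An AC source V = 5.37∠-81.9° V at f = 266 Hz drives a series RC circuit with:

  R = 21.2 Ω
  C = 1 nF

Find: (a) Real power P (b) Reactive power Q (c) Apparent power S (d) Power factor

Step 1 — Angular frequency: ω = 2π·f = 2π·266 = 1671 rad/s.
Step 2 — Component impedances:
  R: Z = R = 21.2 Ω
  C: Z = 1/(jωC) = -j/(ω·C) = 0 - j5.983e+05 Ω
Step 3 — Series combination: Z_total = R + C = 21.2 - j5.983e+05 Ω = 5.983e+05∠-90.0° Ω.
Step 4 — Source phasor: V = 5.37∠-81.9° V = 0.7566 - j5.316 V.
Step 5 — Current: I = V / Z = 8.886e-06 + j1.264e-06 A = 8.975e-06∠8.1° A.
Step 6 — Complex power: S = V·I* = 1.708e-09 - j4.82e-05 VA.
Step 7 — Real power: P = Re(S) = 1.708e-09 W.
Step 8 — Reactive power: Q = Im(S) = -4.82e-05 VAR.
Step 9 — Apparent power: |S| = 4.82e-05 VA.
Step 10 — Power factor: PF = P/|S| = 3.543e-05 (leading).

(a) P = 1.708e-09 W  (b) Q = -4.82e-05 VAR  (c) S = 4.82e-05 VA  (d) PF = 3.543e-05 (leading)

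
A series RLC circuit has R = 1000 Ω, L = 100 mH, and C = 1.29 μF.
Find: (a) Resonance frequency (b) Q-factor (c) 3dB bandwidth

Step 1 — Resonance: ω₀ = 1/√(LC) = 1/√(0.1·1.29e-06) = 2784 rad/s.
Step 2 — f₀ = ω₀/(2π) = 443.1 Hz.
Step 3 — Series Q: Q = ω₀L/R = 2784·0.1/1000 = 0.2784.
Step 4 — Bandwidth: Δω = ω₀/Q = 1e+04 rad/s; BW = Δω/(2π) = 1592 Hz.

(a) f₀ = 443.1 Hz  (b) Q = 0.2784  (c) BW = 1592 Hz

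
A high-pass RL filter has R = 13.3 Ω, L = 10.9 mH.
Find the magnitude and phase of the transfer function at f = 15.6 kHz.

Step 1 — Angular frequency: ω = 2π·1.56e+04 = 9.802e+04 rad/s.
Step 2 — Transfer function: H(jω) = jωL/(R + jωL).
Step 3 — Numerator jωL = j·1068; denominator R + jωL = 13.3 + j1068.
Step 4 — H = 0.9998 + j0.01245.
Step 5 — Magnitude: |H| = 0.9999 (-0.0 dB); phase: φ = 0.7°.

|H| = 0.9999 (-0.0 dB), φ = 0.7°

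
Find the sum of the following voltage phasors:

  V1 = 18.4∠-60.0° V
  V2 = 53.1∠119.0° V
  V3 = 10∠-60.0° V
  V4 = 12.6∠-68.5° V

Step 1 — Convert each phasor to rectangular form:
  V1 = 18.4·(cos(-60.0°) + j·sin(-60.0°)) = 9.2 - j15.93 V
  V2 = 53.1·(cos(119.0°) + j·sin(119.0°)) = -25.74 + j46.44 V
  V3 = 10·(cos(-60.0°) + j·sin(-60.0°)) = 5 - j8.66 V
  V4 = 12.6·(cos(-68.5°) + j·sin(-68.5°)) = 4.618 - j11.72 V
Step 2 — Sum components: V_total = -6.925 + j10.12 V.
Step 3 — Convert to polar: |V_total| = 12.27 V, ∠V_total = 124.4°.

V_total = 12.27∠124.4° V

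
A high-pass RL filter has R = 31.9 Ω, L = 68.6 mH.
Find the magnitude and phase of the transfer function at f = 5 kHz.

Step 1 — Angular frequency: ω = 2π·5000 = 3.142e+04 rad/s.
Step 2 — Transfer function: H(jω) = jωL/(R + jωL).
Step 3 — Numerator jωL = j·2155; denominator R + jωL = 31.9 + j2155.
Step 4 — H = 0.9998 + j0.0148.
Step 5 — Magnitude: |H| = 0.9999 (-0.0 dB); phase: φ = 0.8°.

|H| = 0.9999 (-0.0 dB), φ = 0.8°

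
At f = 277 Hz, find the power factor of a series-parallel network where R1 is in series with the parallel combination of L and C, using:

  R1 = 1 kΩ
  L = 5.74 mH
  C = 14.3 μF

Step 1 — Angular frequency: ω = 2π·f = 2π·277 = 1740 rad/s.
Step 2 — Component impedances:
  R1: Z = R = 1000 Ω
  L: Z = jωL = j·1740·0.00574 = 0 + j9.99 Ω
  C: Z = 1/(jωC) = -j/(ω·C) = 0 - j40.18 Ω
Step 3 — Parallel branch: L || C = 1/(1/L + 1/C) = 0 + j13.3 Ω.
Step 4 — Series with R1: Z_total = R1 + (L || C) = 1000 + j13.3 Ω = 1000∠0.8° Ω.
Step 5 — Power factor: PF = cos(φ) = Re(Z)/|Z| = 1000/1000.1 = 0.9999.
Step 6 — Type: Im(Z) = 13.3 ⇒ lagging (phase φ = 0.8°).

PF = 0.9999 (lagging, φ = 0.8°)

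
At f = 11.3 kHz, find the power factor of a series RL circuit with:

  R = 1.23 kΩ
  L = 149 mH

Step 1 — Angular frequency: ω = 2π·f = 2π·1.13e+04 = 7.1e+04 rad/s.
Step 2 — Component impedances:
  R: Z = R = 1230 Ω
  L: Z = jωL = j·7.1e+04·0.149 = 0 + j1.058e+04 Ω
Step 3 — Series combination: Z_total = R + L = 1230 + j1.058e+04 Ω = 1.065e+04∠83.4° Ω.
Step 4 — Power factor: PF = cos(φ) = Re(Z)/|Z| = 1230/1.065e+04 = 0.1155.
Step 5 — Type: Im(Z) = 1.058e+04 ⇒ lagging (phase φ = 83.4°).

PF = 0.1155 (lagging, φ = 83.4°)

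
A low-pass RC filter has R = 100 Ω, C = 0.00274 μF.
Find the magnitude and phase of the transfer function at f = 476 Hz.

Step 1 — Angular frequency: ω = 2π·476 = 2991 rad/s.
Step 2 — Transfer function: H(jω) = 1/(1 + jωRC).
Step 3 — Denominator: 1 + jωRC = 1 + j·2991·100·2.74e-09 = 1 + j0.0008195.
Step 4 — H = 1 - j0.0008195.
Step 5 — Magnitude: |H| = 1 (-0.0 dB); phase: φ = -0.0°.

|H| = 1 (-0.0 dB), φ = -0.0°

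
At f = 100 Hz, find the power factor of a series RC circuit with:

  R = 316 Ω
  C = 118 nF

Step 1 — Angular frequency: ω = 2π·f = 2π·100 = 628.3 rad/s.
Step 2 — Component impedances:
  R: Z = R = 316 Ω
  C: Z = 1/(jωC) = -j/(ω·C) = 0 - j1.349e+04 Ω
Step 3 — Series combination: Z_total = R + C = 316 - j1.349e+04 Ω = 1.349e+04∠-88.7° Ω.
Step 4 — Power factor: PF = cos(φ) = Re(Z)/|Z| = 316/1.349e+04 = 0.02342.
Step 5 — Type: Im(Z) = -1.349e+04 ⇒ leading (phase φ = -88.7°).

PF = 0.02342 (leading, φ = -88.7°)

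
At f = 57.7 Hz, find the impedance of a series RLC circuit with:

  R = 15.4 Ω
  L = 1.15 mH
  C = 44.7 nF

Step 1 — Angular frequency: ω = 2π·f = 2π·57.7 = 362.5 rad/s.
Step 2 — Component impedances:
  R: Z = R = 15.4 Ω
  L: Z = jωL = j·362.5·0.00115 = 0 + j0.4169 Ω
  C: Z = 1/(jωC) = -j/(ω·C) = 0 - j6.171e+04 Ω
Step 3 — Series combination: Z_total = R + L + C = 15.4 - j6.171e+04 Ω = 6.171e+04∠-90.0° Ω.

Z = 15.4 - j6.171e+04 Ω = 6.171e+04∠-90.0° Ω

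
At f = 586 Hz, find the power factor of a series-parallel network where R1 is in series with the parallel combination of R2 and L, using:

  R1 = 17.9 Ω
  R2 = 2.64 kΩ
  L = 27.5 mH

Step 1 — Angular frequency: ω = 2π·f = 2π·586 = 3682 rad/s.
Step 2 — Component impedances:
  R1: Z = R = 17.9 Ω
  R2: Z = R = 2640 Ω
  L: Z = jωL = j·3682·0.0275 = 0 + j101.3 Ω
Step 3 — Parallel branch: R2 || L = 1/(1/R2 + 1/L) = 3.878 + j101.1 Ω.
Step 4 — Series with R1: Z_total = R1 + (R2 || L) = 21.78 + j101.1 Ω = 103.4∠77.8° Ω.
Step 5 — Power factor: PF = cos(φ) = Re(Z)/|Z| = 21.78/103.4 = 0.2106.
Step 6 — Type: Im(Z) = 101.1 ⇒ lagging (phase φ = 77.8°).

PF = 0.2106 (lagging, φ = 77.8°)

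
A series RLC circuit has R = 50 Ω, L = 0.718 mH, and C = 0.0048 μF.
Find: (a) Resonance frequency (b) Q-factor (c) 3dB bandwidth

Step 1 — Resonance condition Im(Z)=0 gives ω₀ = 1/√(LC).
Step 2 — ω₀ = 1/√(0.000718·4.8e-09) = 5.387e+05 rad/s.
Step 3 — f₀ = ω₀/(2π) = 8.573e+04 Hz.
Step 4 — Series Q: Q = ω₀L/R = 5.387e+05·0.000718/50 = 7.735.
Step 5 — 3dB bandwidth: Δω = ω₀/Q = 6.964e+04 rad/s; BW = Δω/(2π) = 1.108e+04 Hz.

(a) f₀ = 8.573e+04 Hz  (b) Q = 7.735  (c) BW = 1.108e+04 Hz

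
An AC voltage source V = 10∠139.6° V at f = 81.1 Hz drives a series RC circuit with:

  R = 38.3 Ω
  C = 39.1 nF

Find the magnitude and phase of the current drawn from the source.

Step 1 — Angular frequency: ω = 2π·f = 2π·81.1 = 509.6 rad/s.
Step 2 — Component impedances:
  R: Z = R = 38.3 Ω
  C: Z = 1/(jωC) = -j/(ω·C) = 0 - j5.019e+04 Ω
Step 3 — Series combination: Z_total = R + C = 38.3 - j5.019e+04 Ω = 5.019e+04∠-90.0° Ω.
Step 4 — Source phasor: V = 10∠139.6° V = -7.615 + j6.481 V.
Step 5 — Ohm's law: I = V / Z_total = (-7.615 + j6.481) / (38.3 - j5.019e+04) = -0.0001292 - j0.0001516 A.
Step 6 — Convert to polar: |I| = 0.0001992 A, ∠I = -130.4°.

I = 0.0001992∠-130.4° A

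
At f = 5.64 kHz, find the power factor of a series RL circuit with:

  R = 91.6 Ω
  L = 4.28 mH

Step 1 — Angular frequency: ω = 2π·f = 2π·5640 = 3.544e+04 rad/s.
Step 2 — Component impedances:
  R: Z = R = 91.6 Ω
  L: Z = jωL = j·3.544e+04·0.00428 = 0 + j151.7 Ω
Step 3 — Series combination: Z_total = R + L = 91.6 + j151.7 Ω = 177.2∠58.9° Ω.
Step 4 — Power factor: PF = cos(φ) = Re(Z)/|Z| = 91.6/177.19 = 0.517.
Step 5 — Type: Im(Z) = 151.7 ⇒ lagging (phase φ = 58.9°).

PF = 0.517 (lagging, φ = 58.9°)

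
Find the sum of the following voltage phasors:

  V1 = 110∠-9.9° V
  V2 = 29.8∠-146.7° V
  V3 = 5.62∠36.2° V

Step 1 — Convert each phasor to rectangular form:
  V1 = 110·(cos(-9.9°) + j·sin(-9.9°)) = 108.4 - j18.91 V
  V2 = 29.8·(cos(-146.7°) + j·sin(-146.7°)) = -24.91 - j16.36 V
  V3 = 5.62·(cos(36.2°) + j·sin(36.2°)) = 4.535 + j3.319 V
Step 2 — Sum components: V_total = 87.99 - j31.95 V.
Step 3 — Convert to polar: |V_total| = 93.61 V, ∠V_total = -20.0°.

V_total = 93.61∠-20.0° V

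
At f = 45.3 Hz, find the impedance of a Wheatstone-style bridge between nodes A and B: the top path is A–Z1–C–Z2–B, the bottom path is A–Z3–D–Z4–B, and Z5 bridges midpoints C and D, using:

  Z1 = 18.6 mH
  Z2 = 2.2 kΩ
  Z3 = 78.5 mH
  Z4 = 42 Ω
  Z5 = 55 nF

Step 1 — Angular frequency: ω = 2π·f = 2π·45.3 = 284.6 rad/s.
Step 2 — Component impedances:
  Z1: Z = jωL = j·284.6·0.0186 = 0 + j5.294 Ω
  Z2: Z = R = 2200 Ω
  Z3: Z = jωL = j·284.6·0.0785 = 0 + j22.34 Ω
  Z4: Z = R = 42 Ω
  Z5: Z = 1/(jωC) = -j/(ω·C) = 0 - j6.388e+04 Ω
Step 3 — Bridge requires nodal analysis (the Z5 bridge couples midpoints C and D, so the two paths cannot be reduced to a simple series/parallel combination). Setting node B to ground and injecting 1 A at node A, the 3-node admittance system at A, C, D solves to V_A = Z_AB = 41.43 + j21.52 Ω = 46.68∠27.5° Ω.

Z = 41.43 + j21.52 Ω = 46.68∠27.5° Ω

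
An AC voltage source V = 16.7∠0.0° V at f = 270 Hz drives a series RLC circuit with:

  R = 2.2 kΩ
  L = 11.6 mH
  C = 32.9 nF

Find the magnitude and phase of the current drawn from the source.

Step 1 — Angular frequency: ω = 2π·f = 2π·270 = 1696 rad/s.
Step 2 — Component impedances:
  R: Z = R = 2200 Ω
  L: Z = jωL = j·1696·0.0116 = 0 + j19.68 Ω
  C: Z = 1/(jωC) = -j/(ω·C) = 0 - j1.792e+04 Ω
Step 3 — Series combination: Z_total = R + L + C = 2200 - j1.79e+04 Ω = 1.803e+04∠-83.0° Ω.
Step 4 — Source phasor: V = 16.7∠0.0° V = 16.7 V.
Step 5 — Ohm's law: I = V / Z_total = (16.7) / (2200 - j1.79e+04) = 0.000113 + j0.0009192 A.
Step 6 — Convert to polar: |I| = 0.0009261 A, ∠I = 83.0°.

I = 0.0009261∠83.0° A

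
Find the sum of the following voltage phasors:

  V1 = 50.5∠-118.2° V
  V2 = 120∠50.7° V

Step 1 — Convert each phasor to rectangular form:
  V1 = 50.5·(cos(-118.2°) + j·sin(-118.2°)) = -23.86 - j44.51 V
  V2 = 120·(cos(50.7°) + j·sin(50.7°)) = 76.01 + j92.86 V
Step 2 — Sum components: V_total = 52.14 + j48.36 V.
Step 3 — Convert to polar: |V_total| = 71.11 V, ∠V_total = 42.8°.

V_total = 71.11∠42.8° V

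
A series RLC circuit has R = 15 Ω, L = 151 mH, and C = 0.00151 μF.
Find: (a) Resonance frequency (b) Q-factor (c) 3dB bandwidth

Step 1 — Resonance condition Im(Z)=0 gives ω₀ = 1/√(LC).
Step 2 — ω₀ = 1/√(0.151·1.51e-09) = 6.623e+04 rad/s.
Step 3 — f₀ = ω₀/(2π) = 1.054e+04 Hz.
Step 4 — Series Q: Q = ω₀L/R = 6.623e+04·0.151/15 = 666.7.
Step 5 — 3dB bandwidth: Δω = ω₀/Q = 99.34 rad/s; BW = Δω/(2π) = 15.81 Hz.

(a) f₀ = 1.054e+04 Hz  (b) Q = 666.7  (c) BW = 15.81 Hz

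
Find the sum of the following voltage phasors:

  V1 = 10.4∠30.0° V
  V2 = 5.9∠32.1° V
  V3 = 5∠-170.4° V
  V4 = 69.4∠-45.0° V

Step 1 — Convert each phasor to rectangular form:
  V1 = 10.4·(cos(30.0°) + j·sin(30.0°)) = 9.007 + j5.2 V
  V2 = 5.9·(cos(32.1°) + j·sin(32.1°)) = 4.998 + j3.135 V
  V3 = 5·(cos(-170.4°) + j·sin(-170.4°)) = -4.93 - j0.8338 V
  V4 = 69.4·(cos(-45.0°) + j·sin(-45.0°)) = 49.07 - j49.07 V
Step 2 — Sum components: V_total = 58.15 - j41.57 V.
Step 3 — Convert to polar: |V_total| = 71.48 V, ∠V_total = -35.6°.

V_total = 71.48∠-35.6° V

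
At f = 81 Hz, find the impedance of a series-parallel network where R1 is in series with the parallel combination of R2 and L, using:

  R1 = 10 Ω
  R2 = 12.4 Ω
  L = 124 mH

Step 1 — Angular frequency: ω = 2π·f = 2π·81 = 508.9 rad/s.
Step 2 — Component impedances:
  R1: Z = R = 10 Ω
  R2: Z = R = 12.4 Ω
  L: Z = jωL = j·508.9·0.124 = 0 + j63.11 Ω
Step 3 — Parallel branch: R2 || L = 1/(1/R2 + 1/L) = 11.94 + j2.346 Ω.
Step 4 — Series with R1: Z_total = R1 + (R2 || L) = 21.94 + j2.346 Ω = 22.06∠6.1° Ω.

Z = 21.94 + j2.346 Ω = 22.06∠6.1° Ω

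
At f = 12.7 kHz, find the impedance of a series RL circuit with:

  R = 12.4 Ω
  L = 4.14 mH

Step 1 — Angular frequency: ω = 2π·f = 2π·1.27e+04 = 7.98e+04 rad/s.
Step 2 — Component impedances:
  R: Z = R = 12.4 Ω
  L: Z = jωL = j·7.98e+04·0.00414 = 0 + j330.4 Ω
Step 3 — Series combination: Z_total = R + L = 12.4 + j330.4 Ω = 330.6∠87.9° Ω.

Z = 12.4 + j330.4 Ω = 330.6∠87.9° Ω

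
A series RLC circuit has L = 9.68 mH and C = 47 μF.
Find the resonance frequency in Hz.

Step 1 — Resonance condition Im(Z)=0 gives ω₀ = 1/√(LC).
Step 2 — ω₀ = 1/√(0.00968·4.7e-05) = 1483 rad/s.
Step 3 — f₀ = ω₀/(2π) = 236 Hz.

f₀ = 236 Hz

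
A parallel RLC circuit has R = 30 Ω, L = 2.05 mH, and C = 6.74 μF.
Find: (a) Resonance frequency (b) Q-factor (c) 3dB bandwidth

Step 1 — Resonance: ω₀ = 1/√(LC) = 1/√(0.00205·6.74e-06) = 8507 rad/s.
Step 2 — f₀ = ω₀/(2π) = 1354 Hz.
Step 3 — Parallel Q: Q = R/(ω₀L) = 30/(8507·0.00205) = 1.72.
Step 4 — Bandwidth: Δω = ω₀/Q = 4946 rad/s; BW = Δω/(2π) = 787.1 Hz.

(a) f₀ = 1354 Hz  (b) Q = 1.72  (c) BW = 787.1 Hz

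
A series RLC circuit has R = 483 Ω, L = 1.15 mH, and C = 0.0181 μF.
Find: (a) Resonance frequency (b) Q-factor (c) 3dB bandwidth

Step 1 — Resonance: ω₀ = 1/√(LC) = 1/√(0.00115·1.81e-08) = 2.192e+05 rad/s.
Step 2 — f₀ = ω₀/(2π) = 3.488e+04 Hz.
Step 3 — Series Q: Q = ω₀L/R = 2.192e+05·0.00115/483 = 0.5219.
Step 4 — Bandwidth: Δω = ω₀/Q = 4.2e+05 rad/s; BW = Δω/(2π) = 6.685e+04 Hz.

(a) f₀ = 3.488e+04 Hz  (b) Q = 0.5219  (c) BW = 6.685e+04 Hz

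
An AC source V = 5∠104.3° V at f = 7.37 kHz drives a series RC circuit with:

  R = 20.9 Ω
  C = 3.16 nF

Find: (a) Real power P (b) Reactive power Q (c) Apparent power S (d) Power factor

Step 1 — Angular frequency: ω = 2π·f = 2π·7370 = 4.631e+04 rad/s.
Step 2 — Component impedances:
  R: Z = R = 20.9 Ω
  C: Z = 1/(jωC) = -j/(ω·C) = 0 - j6834 Ω
Step 3 — Series combination: Z_total = R + C = 20.9 - j6834 Ω = 6834∠-89.8° Ω.
Step 4 — Source phasor: V = 5∠104.3° V = -1.235 + j4.845 V.
Step 5 — Current: I = V / Z = -0.0007095 - j0.0001785 A = 0.0007316∠-165.9° A.
Step 6 — Complex power: S = V·I* = 1.119e-05 - j0.003658 VA.
Step 7 — Real power: P = Re(S) = 1.119e-05 W.
Step 8 — Reactive power: Q = Im(S) = -0.003658 VAR.
Step 9 — Apparent power: |S| = 0.003658 VA.
Step 10 — Power factor: PF = P/|S| = 0.003058 (leading).

(a) P = 1.119e-05 W  (b) Q = -0.003658 VAR  (c) S = 0.003658 VA  (d) PF = 0.003058 (leading)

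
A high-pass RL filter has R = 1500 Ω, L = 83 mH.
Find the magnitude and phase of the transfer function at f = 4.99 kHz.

Step 1 — Angular frequency: ω = 2π·4990 = 3.135e+04 rad/s.
Step 2 — Transfer function: H(jω) = jωL/(R + jωL).
Step 3 — Numerator jωL = j·2602; denominator R + jωL = 1500 + j2602.
Step 4 — H = 0.7506 + j0.4327.
Step 5 — Magnitude: |H| = 0.8664 (-1.2 dB); phase: φ = 30.0°.

|H| = 0.8664 (-1.2 dB), φ = 30.0°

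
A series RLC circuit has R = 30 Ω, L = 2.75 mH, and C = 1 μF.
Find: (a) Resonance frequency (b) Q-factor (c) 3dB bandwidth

Step 1 — Resonance: ω₀ = 1/√(LC) = 1/√(0.00275·1e-06) = 1.907e+04 rad/s.
Step 2 — f₀ = ω₀/(2π) = 3035 Hz.
Step 3 — Series Q: Q = ω₀L/R = 1.907e+04·0.00275/30 = 1.748.
Step 4 — Bandwidth: Δω = ω₀/Q = 1.091e+04 rad/s; BW = Δω/(2π) = 1736 Hz.

(a) f₀ = 3035 Hz  (b) Q = 1.748  (c) BW = 1736 Hz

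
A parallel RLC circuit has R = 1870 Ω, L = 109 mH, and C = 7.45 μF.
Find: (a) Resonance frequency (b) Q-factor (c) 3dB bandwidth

Step 1 — Resonance: ω₀ = 1/√(LC) = 1/√(0.109·7.45e-06) = 1110 rad/s.
Step 2 — f₀ = ω₀/(2π) = 176.6 Hz.
Step 3 — Parallel Q: Q = R/(ω₀L) = 1870/(1110·0.109) = 15.46.
Step 4 — Bandwidth: Δω = ω₀/Q = 71.78 rad/s; BW = Δω/(2π) = 11.42 Hz.

(a) f₀ = 176.6 Hz  (b) Q = 15.46  (c) BW = 11.42 Hz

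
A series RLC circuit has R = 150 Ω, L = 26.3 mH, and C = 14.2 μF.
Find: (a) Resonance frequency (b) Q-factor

Step 1 — Resonance condition Im(Z)=0 gives ω₀ = 1/√(LC).
Step 2 — ω₀ = 1/√(0.0263·1.42e-05) = 1636 rad/s.
Step 3 — f₀ = ω₀/(2π) = 260.4 Hz.
Step 4 — Series Q: Q = ω₀L/R = 1636·0.0263/150 = 0.2869.

(a) f₀ = 260.4 Hz  (b) Q = 0.2869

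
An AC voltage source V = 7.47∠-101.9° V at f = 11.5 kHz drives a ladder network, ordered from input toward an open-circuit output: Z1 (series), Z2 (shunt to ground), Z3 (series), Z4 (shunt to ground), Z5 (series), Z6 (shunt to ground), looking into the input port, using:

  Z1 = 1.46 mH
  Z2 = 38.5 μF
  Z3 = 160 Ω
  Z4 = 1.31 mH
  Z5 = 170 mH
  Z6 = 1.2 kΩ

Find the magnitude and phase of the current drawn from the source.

Step 1 — Angular frequency: ω = 2π·f = 2π·1.15e+04 = 7.226e+04 rad/s.
Step 2 — Component impedances:
  Z1: Z = jωL = j·7.226e+04·0.00146 = 0 + j105.5 Ω
  Z2: Z = 1/(jωC) = -j/(ω·C) = 0 - j0.3595 Ω
  Z3: Z = R = 160 Ω
  Z4: Z = jωL = j·7.226e+04·0.00131 = 0 + j94.66 Ω
  Z5: Z = jωL = j·7.226e+04·0.17 = 0 + j1.228e+04 Ω
  Z6: Z = R = 1200 Ω
Step 3 — Ladder network (open output): work backward from the far end, alternating series and parallel combinations. Z_in = 0.0006016 + j105.1 Ω = 105.1∠90.0° Ω.
Step 4 — Source phasor: V = 7.47∠-101.9° V = -1.54 - j7.309 V.
Step 5 — Ohm's law: I = V / Z_total = (-1.54 - j7.309) / (0.0006016 + j105.1) = -0.06952 + j0.01465 A.
Step 6 — Convert to polar: |I| = 0.07105 A, ∠I = 168.1°.

I = 0.07105∠168.1° A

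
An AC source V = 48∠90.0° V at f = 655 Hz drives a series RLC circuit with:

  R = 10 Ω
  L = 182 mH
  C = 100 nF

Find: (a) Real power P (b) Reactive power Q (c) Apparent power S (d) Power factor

Step 1 — Angular frequency: ω = 2π·f = 2π·655 = 4115 rad/s.
Step 2 — Component impedances:
  R: Z = R = 10 Ω
  L: Z = jωL = j·4115·0.182 = 0 + j749 Ω
  C: Z = 1/(jωC) = -j/(ω·C) = 0 - j2430 Ω
Step 3 — Series combination: Z_total = R + L + C = 10 - j1681 Ω = 1681∠-89.7° Ω.
Step 4 — Source phasor: V = 48∠90.0° V = 0 + j48 V.
Step 5 — Current: I = V / Z = -0.02856 + j0.0001699 A = 0.02856∠179.7° A.
Step 6 — Complex power: S = V·I* = 0.008155 - j1.371 VA.
Step 7 — Real power: P = Re(S) = 0.008155 W.
Step 8 — Reactive power: Q = Im(S) = -1.371 VAR.
Step 9 — Apparent power: |S| = 1.371 VA.
Step 10 — Power factor: PF = P/|S| = 0.005949 (leading).

(a) P = 0.008155 W  (b) Q = -1.371 VAR  (c) S = 1.371 VA  (d) PF = 0.005949 (leading)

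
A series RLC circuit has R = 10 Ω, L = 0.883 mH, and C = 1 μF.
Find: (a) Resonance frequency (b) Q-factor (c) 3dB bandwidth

Step 1 — Resonance condition Im(Z)=0 gives ω₀ = 1/√(LC).
Step 2 — ω₀ = 1/√(0.000883·1e-06) = 3.365e+04 rad/s.
Step 3 — f₀ = ω₀/(2π) = 5356 Hz.
Step 4 — Series Q: Q = ω₀L/R = 3.365e+04·0.000883/10 = 2.972.
Step 5 — 3dB bandwidth: Δω = ω₀/Q = 1.133e+04 rad/s; BW = Δω/(2π) = 1802 Hz.

(a) f₀ = 5356 Hz  (b) Q = 2.972  (c) BW = 1802 Hz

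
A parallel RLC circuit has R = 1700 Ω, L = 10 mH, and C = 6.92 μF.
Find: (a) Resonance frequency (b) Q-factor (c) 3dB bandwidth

Step 1 — Resonance: ω₀ = 1/√(LC) = 1/√(0.01·6.92e-06) = 3801 rad/s.
Step 2 — f₀ = ω₀/(2π) = 605 Hz.
Step 3 — Parallel Q: Q = R/(ω₀L) = 1700/(3801·0.01) = 44.72.
Step 4 — Bandwidth: Δω = ω₀/Q = 85.01 rad/s; BW = Δω/(2π) = 13.53 Hz.

(a) f₀ = 605 Hz  (b) Q = 44.72  (c) BW = 13.53 Hz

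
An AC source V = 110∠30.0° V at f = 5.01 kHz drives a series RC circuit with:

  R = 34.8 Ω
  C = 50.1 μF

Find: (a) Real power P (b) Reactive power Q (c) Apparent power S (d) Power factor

Step 1 — Angular frequency: ω = 2π·f = 2π·5010 = 3.148e+04 rad/s.
Step 2 — Component impedances:
  R: Z = R = 34.8 Ω
  C: Z = 1/(jωC) = -j/(ω·C) = 0 - j0.6341 Ω
Step 3 — Series combination: Z_total = R + C = 34.8 - j0.6341 Ω = 34.81∠-1.0° Ω.
Step 4 — Source phasor: V = 110∠30.0° V = 95.26 + j55 V.
Step 5 — Current: I = V / Z = 2.708 + j1.63 A = 3.16∠31.0° A.
Step 6 — Complex power: S = V·I* = 347.6 - j6.333 VA.
Step 7 — Real power: P = Re(S) = 347.6 W.
Step 8 — Reactive power: Q = Im(S) = -6.333 VAR.
Step 9 — Apparent power: |S| = 347.6 VA.
Step 10 — Power factor: PF = P/|S| = 0.9998 (leading).

(a) P = 347.6 W  (b) Q = -6.333 VAR  (c) S = 347.6 VA  (d) PF = 0.9998 (leading)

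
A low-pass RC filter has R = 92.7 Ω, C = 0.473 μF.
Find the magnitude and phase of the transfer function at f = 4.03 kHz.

Step 1 — Angular frequency: ω = 2π·4030 = 2.532e+04 rad/s.
Step 2 — Transfer function: H(jω) = 1/(1 + jωRC).
Step 3 — Denominator: 1 + jωRC = 1 + j·2.532e+04·92.7·4.73e-07 = 1 + j1.11.
Step 4 — H = 0.4479 - j0.4973.
Step 5 — Magnitude: |H| = 0.6692 (-3.5 dB); phase: φ = -48.0°.

|H| = 0.6692 (-3.5 dB), φ = -48.0°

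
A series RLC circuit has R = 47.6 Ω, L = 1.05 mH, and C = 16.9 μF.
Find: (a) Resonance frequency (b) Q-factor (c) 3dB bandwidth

Step 1 — Resonance: ω₀ = 1/√(LC) = 1/√(0.00105·1.69e-05) = 7507 rad/s.
Step 2 — f₀ = ω₀/(2π) = 1195 Hz.
Step 3 — Series Q: Q = ω₀L/R = 7507·0.00105/47.6 = 0.1656.
Step 4 — Bandwidth: Δω = ω₀/Q = 4.533e+04 rad/s; BW = Δω/(2π) = 7215 Hz.

(a) f₀ = 1195 Hz  (b) Q = 0.1656  (c) BW = 7215 Hz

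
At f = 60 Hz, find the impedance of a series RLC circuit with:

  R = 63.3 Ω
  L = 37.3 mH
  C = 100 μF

Step 1 — Angular frequency: ω = 2π·f = 2π·60 = 377 rad/s.
Step 2 — Component impedances:
  R: Z = R = 63.3 Ω
  L: Z = jωL = j·377·0.0373 = 0 + j14.06 Ω
  C: Z = 1/(jωC) = -j/(ω·C) = 0 - j26.53 Ω
Step 3 — Series combination: Z_total = R + L + C = 63.3 - j12.46 Ω = 64.52∠-11.1° Ω.

Z = 63.3 - j12.46 Ω = 64.52∠-11.1° Ω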